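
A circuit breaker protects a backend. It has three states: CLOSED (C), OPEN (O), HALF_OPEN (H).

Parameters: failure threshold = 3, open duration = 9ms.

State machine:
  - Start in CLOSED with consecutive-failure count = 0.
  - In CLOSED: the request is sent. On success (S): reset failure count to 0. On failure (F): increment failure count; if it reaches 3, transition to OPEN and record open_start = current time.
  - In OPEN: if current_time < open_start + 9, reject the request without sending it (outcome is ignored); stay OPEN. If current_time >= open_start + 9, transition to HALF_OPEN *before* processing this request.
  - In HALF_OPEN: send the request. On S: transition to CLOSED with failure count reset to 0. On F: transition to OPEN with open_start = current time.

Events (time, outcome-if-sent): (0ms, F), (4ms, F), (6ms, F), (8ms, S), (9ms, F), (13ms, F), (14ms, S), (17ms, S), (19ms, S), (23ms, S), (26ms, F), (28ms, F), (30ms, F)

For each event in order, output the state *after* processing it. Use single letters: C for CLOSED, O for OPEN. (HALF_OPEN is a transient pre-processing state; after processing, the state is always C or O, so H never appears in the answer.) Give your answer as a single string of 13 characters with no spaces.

Answer: CCOOOOOCCCCCO

Derivation:
State after each event:
  event#1 t=0ms outcome=F: state=CLOSED
  event#2 t=4ms outcome=F: state=CLOSED
  event#3 t=6ms outcome=F: state=OPEN
  event#4 t=8ms outcome=S: state=OPEN
  event#5 t=9ms outcome=F: state=OPEN
  event#6 t=13ms outcome=F: state=OPEN
  event#7 t=14ms outcome=S: state=OPEN
  event#8 t=17ms outcome=S: state=CLOSED
  event#9 t=19ms outcome=S: state=CLOSED
  event#10 t=23ms outcome=S: state=CLOSED
  event#11 t=26ms outcome=F: state=CLOSED
  event#12 t=28ms outcome=F: state=CLOSED
  event#13 t=30ms outcome=F: state=OPEN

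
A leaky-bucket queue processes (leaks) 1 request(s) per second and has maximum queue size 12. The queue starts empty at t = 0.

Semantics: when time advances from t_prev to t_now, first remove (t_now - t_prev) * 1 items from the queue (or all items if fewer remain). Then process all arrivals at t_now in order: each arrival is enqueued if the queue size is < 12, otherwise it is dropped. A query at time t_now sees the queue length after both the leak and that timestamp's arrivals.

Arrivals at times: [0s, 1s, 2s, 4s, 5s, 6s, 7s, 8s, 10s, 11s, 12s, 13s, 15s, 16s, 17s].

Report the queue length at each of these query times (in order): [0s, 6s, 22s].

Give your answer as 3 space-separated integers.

Answer: 1 1 0

Derivation:
Queue lengths at query times:
  query t=0s: backlog = 1
  query t=6s: backlog = 1
  query t=22s: backlog = 0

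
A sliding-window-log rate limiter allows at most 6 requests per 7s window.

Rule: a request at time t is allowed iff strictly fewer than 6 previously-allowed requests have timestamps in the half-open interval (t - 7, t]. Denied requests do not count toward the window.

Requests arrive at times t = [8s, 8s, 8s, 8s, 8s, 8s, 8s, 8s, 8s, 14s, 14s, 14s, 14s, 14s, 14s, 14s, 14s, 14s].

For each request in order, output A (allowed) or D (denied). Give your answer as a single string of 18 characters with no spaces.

Tracking allowed requests in the window:
  req#1 t=8s: ALLOW
  req#2 t=8s: ALLOW
  req#3 t=8s: ALLOW
  req#4 t=8s: ALLOW
  req#5 t=8s: ALLOW
  req#6 t=8s: ALLOW
  req#7 t=8s: DENY
  req#8 t=8s: DENY
  req#9 t=8s: DENY
  req#10 t=14s: DENY
  req#11 t=14s: DENY
  req#12 t=14s: DENY
  req#13 t=14s: DENY
  req#14 t=14s: DENY
  req#15 t=14s: DENY
  req#16 t=14s: DENY
  req#17 t=14s: DENY
  req#18 t=14s: DENY

Answer: AAAAAADDDDDDDDDDDD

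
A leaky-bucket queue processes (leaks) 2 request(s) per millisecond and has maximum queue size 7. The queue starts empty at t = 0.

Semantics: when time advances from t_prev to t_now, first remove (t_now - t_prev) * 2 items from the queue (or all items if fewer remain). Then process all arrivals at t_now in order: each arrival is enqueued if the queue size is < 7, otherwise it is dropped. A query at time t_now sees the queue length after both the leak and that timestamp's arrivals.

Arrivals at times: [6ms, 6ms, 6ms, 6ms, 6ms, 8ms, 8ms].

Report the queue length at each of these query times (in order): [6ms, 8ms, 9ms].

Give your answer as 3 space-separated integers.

Queue lengths at query times:
  query t=6ms: backlog = 5
  query t=8ms: backlog = 3
  query t=9ms: backlog = 1

Answer: 5 3 1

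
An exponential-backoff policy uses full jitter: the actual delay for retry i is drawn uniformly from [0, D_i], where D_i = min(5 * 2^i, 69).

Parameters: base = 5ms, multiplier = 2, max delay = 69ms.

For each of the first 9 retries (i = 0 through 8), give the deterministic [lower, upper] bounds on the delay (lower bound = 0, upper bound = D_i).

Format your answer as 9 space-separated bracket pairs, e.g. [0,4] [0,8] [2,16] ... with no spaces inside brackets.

Answer: [0,5] [0,10] [0,20] [0,40] [0,69] [0,69] [0,69] [0,69] [0,69]

Derivation:
Computing bounds per retry:
  i=0: D_i=min(5*2^0,69)=5, bounds=[0,5]
  i=1: D_i=min(5*2^1,69)=10, bounds=[0,10]
  i=2: D_i=min(5*2^2,69)=20, bounds=[0,20]
  i=3: D_i=min(5*2^3,69)=40, bounds=[0,40]
  i=4: D_i=min(5*2^4,69)=69, bounds=[0,69]
  i=5: D_i=min(5*2^5,69)=69, bounds=[0,69]
  i=6: D_i=min(5*2^6,69)=69, bounds=[0,69]
  i=7: D_i=min(5*2^7,69)=69, bounds=[0,69]
  i=8: D_i=min(5*2^8,69)=69, bounds=[0,69]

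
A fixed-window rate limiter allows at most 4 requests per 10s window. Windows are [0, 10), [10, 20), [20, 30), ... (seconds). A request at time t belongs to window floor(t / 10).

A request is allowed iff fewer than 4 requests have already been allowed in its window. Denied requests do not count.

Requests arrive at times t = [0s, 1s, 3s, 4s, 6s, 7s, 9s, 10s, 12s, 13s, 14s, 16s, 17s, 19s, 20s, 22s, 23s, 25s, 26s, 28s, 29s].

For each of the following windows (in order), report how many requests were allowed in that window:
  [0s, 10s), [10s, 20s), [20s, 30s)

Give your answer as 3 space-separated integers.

Processing requests:
  req#1 t=0s (window 0): ALLOW
  req#2 t=1s (window 0): ALLOW
  req#3 t=3s (window 0): ALLOW
  req#4 t=4s (window 0): ALLOW
  req#5 t=6s (window 0): DENY
  req#6 t=7s (window 0): DENY
  req#7 t=9s (window 0): DENY
  req#8 t=10s (window 1): ALLOW
  req#9 t=12s (window 1): ALLOW
  req#10 t=13s (window 1): ALLOW
  req#11 t=14s (window 1): ALLOW
  req#12 t=16s (window 1): DENY
  req#13 t=17s (window 1): DENY
  req#14 t=19s (window 1): DENY
  req#15 t=20s (window 2): ALLOW
  req#16 t=22s (window 2): ALLOW
  req#17 t=23s (window 2): ALLOW
  req#18 t=25s (window 2): ALLOW
  req#19 t=26s (window 2): DENY
  req#20 t=28s (window 2): DENY
  req#21 t=29s (window 2): DENY

Allowed counts by window: 4 4 4

Answer: 4 4 4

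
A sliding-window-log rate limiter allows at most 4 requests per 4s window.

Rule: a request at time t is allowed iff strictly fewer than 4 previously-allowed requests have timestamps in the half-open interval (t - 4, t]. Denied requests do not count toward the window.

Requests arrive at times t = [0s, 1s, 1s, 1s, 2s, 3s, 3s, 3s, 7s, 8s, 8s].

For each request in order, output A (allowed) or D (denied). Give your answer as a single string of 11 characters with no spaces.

Answer: AAAADDDDAAA

Derivation:
Tracking allowed requests in the window:
  req#1 t=0s: ALLOW
  req#2 t=1s: ALLOW
  req#3 t=1s: ALLOW
  req#4 t=1s: ALLOW
  req#5 t=2s: DENY
  req#6 t=3s: DENY
  req#7 t=3s: DENY
  req#8 t=3s: DENY
  req#9 t=7s: ALLOW
  req#10 t=8s: ALLOW
  req#11 t=8s: ALLOW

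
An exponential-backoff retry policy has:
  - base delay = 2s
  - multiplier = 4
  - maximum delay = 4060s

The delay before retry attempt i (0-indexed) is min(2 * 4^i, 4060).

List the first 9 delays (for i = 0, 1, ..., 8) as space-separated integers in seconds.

Computing each delay:
  i=0: min(2*4^0, 4060) = 2
  i=1: min(2*4^1, 4060) = 8
  i=2: min(2*4^2, 4060) = 32
  i=3: min(2*4^3, 4060) = 128
  i=4: min(2*4^4, 4060) = 512
  i=5: min(2*4^5, 4060) = 2048
  i=6: min(2*4^6, 4060) = 4060
  i=7: min(2*4^7, 4060) = 4060
  i=8: min(2*4^8, 4060) = 4060

Answer: 2 8 32 128 512 2048 4060 4060 4060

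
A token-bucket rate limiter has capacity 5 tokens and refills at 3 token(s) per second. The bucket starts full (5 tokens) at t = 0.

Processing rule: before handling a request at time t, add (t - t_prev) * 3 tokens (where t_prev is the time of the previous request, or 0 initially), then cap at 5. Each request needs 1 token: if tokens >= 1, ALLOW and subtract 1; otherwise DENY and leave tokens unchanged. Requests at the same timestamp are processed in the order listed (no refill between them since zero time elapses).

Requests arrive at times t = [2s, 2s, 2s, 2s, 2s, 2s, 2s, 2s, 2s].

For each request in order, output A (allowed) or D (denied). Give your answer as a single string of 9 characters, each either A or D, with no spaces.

Simulating step by step:
  req#1 t=2s: ALLOW
  req#2 t=2s: ALLOW
  req#3 t=2s: ALLOW
  req#4 t=2s: ALLOW
  req#5 t=2s: ALLOW
  req#6 t=2s: DENY
  req#7 t=2s: DENY
  req#8 t=2s: DENY
  req#9 t=2s: DENY

Answer: AAAAADDDD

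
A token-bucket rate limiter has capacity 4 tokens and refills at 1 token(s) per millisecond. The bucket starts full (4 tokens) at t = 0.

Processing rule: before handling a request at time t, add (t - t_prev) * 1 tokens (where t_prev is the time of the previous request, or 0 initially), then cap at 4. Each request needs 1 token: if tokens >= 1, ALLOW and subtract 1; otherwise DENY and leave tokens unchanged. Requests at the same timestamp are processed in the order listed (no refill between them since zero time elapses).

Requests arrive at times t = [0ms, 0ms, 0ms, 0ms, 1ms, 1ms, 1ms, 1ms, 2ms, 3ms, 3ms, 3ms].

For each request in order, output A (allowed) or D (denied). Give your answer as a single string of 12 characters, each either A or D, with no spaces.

Simulating step by step:
  req#1 t=0ms: ALLOW
  req#2 t=0ms: ALLOW
  req#3 t=0ms: ALLOW
  req#4 t=0ms: ALLOW
  req#5 t=1ms: ALLOW
  req#6 t=1ms: DENY
  req#7 t=1ms: DENY
  req#8 t=1ms: DENY
  req#9 t=2ms: ALLOW
  req#10 t=3ms: ALLOW
  req#11 t=3ms: DENY
  req#12 t=3ms: DENY

Answer: AAAAADDDAADD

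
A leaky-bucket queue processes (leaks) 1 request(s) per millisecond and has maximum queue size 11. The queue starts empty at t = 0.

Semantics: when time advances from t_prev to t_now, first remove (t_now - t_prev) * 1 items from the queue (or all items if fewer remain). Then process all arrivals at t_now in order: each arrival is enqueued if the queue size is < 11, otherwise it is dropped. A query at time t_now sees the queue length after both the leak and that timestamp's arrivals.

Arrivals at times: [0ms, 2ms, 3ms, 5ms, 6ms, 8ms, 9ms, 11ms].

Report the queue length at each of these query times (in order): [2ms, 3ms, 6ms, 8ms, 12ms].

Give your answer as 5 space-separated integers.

Answer: 1 1 1 1 0

Derivation:
Queue lengths at query times:
  query t=2ms: backlog = 1
  query t=3ms: backlog = 1
  query t=6ms: backlog = 1
  query t=8ms: backlog = 1
  query t=12ms: backlog = 0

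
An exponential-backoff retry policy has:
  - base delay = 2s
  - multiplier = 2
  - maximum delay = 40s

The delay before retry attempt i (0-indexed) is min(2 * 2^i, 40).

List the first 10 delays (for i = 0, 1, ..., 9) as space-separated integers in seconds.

Answer: 2 4 8 16 32 40 40 40 40 40

Derivation:
Computing each delay:
  i=0: min(2*2^0, 40) = 2
  i=1: min(2*2^1, 40) = 4
  i=2: min(2*2^2, 40) = 8
  i=3: min(2*2^3, 40) = 16
  i=4: min(2*2^4, 40) = 32
  i=5: min(2*2^5, 40) = 40
  i=6: min(2*2^6, 40) = 40
  i=7: min(2*2^7, 40) = 40
  i=8: min(2*2^8, 40) = 40
  i=9: min(2*2^9, 40) = 40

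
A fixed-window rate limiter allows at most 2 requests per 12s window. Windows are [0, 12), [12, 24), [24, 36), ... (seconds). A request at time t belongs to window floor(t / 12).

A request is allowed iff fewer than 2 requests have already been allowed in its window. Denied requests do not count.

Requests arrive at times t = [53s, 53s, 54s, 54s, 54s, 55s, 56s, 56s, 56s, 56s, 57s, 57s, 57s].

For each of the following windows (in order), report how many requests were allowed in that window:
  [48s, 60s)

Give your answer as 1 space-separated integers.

Processing requests:
  req#1 t=53s (window 4): ALLOW
  req#2 t=53s (window 4): ALLOW
  req#3 t=54s (window 4): DENY
  req#4 t=54s (window 4): DENY
  req#5 t=54s (window 4): DENY
  req#6 t=55s (window 4): DENY
  req#7 t=56s (window 4): DENY
  req#8 t=56s (window 4): DENY
  req#9 t=56s (window 4): DENY
  req#10 t=56s (window 4): DENY
  req#11 t=57s (window 4): DENY
  req#12 t=57s (window 4): DENY
  req#13 t=57s (window 4): DENY

Allowed counts by window: 2

Answer: 2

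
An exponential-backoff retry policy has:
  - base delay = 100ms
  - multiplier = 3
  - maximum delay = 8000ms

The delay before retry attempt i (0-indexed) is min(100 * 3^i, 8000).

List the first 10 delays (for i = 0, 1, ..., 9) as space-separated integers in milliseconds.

Computing each delay:
  i=0: min(100*3^0, 8000) = 100
  i=1: min(100*3^1, 8000) = 300
  i=2: min(100*3^2, 8000) = 900
  i=3: min(100*3^3, 8000) = 2700
  i=4: min(100*3^4, 8000) = 8000
  i=5: min(100*3^5, 8000) = 8000
  i=6: min(100*3^6, 8000) = 8000
  i=7: min(100*3^7, 8000) = 8000
  i=8: min(100*3^8, 8000) = 8000
  i=9: min(100*3^9, 8000) = 8000

Answer: 100 300 900 2700 8000 8000 8000 8000 8000 8000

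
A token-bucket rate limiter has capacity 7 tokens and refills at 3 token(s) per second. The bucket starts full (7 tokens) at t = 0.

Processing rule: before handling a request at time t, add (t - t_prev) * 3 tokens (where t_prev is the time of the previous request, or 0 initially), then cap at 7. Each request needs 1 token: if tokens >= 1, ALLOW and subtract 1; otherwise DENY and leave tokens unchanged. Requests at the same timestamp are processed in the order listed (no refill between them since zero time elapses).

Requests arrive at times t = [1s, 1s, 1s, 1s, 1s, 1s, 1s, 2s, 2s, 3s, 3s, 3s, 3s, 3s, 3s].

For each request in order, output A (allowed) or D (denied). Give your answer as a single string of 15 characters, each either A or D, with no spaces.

Simulating step by step:
  req#1 t=1s: ALLOW
  req#2 t=1s: ALLOW
  req#3 t=1s: ALLOW
  req#4 t=1s: ALLOW
  req#5 t=1s: ALLOW
  req#6 t=1s: ALLOW
  req#7 t=1s: ALLOW
  req#8 t=2s: ALLOW
  req#9 t=2s: ALLOW
  req#10 t=3s: ALLOW
  req#11 t=3s: ALLOW
  req#12 t=3s: ALLOW
  req#13 t=3s: ALLOW
  req#14 t=3s: DENY
  req#15 t=3s: DENY

Answer: AAAAAAAAAAAAADD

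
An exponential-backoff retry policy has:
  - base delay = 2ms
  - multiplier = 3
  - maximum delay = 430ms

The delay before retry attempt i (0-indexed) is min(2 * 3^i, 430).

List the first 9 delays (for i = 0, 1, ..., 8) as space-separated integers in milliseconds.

Answer: 2 6 18 54 162 430 430 430 430

Derivation:
Computing each delay:
  i=0: min(2*3^0, 430) = 2
  i=1: min(2*3^1, 430) = 6
  i=2: min(2*3^2, 430) = 18
  i=3: min(2*3^3, 430) = 54
  i=4: min(2*3^4, 430) = 162
  i=5: min(2*3^5, 430) = 430
  i=6: min(2*3^6, 430) = 430
  i=7: min(2*3^7, 430) = 430
  i=8: min(2*3^8, 430) = 430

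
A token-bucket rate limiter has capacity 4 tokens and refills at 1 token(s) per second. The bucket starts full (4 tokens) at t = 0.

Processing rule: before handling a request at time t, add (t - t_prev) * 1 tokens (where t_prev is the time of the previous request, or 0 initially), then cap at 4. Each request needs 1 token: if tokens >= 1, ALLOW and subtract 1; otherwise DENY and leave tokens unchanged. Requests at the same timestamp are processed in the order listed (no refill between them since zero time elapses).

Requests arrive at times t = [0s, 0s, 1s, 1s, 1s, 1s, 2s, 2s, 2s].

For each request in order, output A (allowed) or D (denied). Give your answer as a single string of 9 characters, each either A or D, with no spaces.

Answer: AAAAADADD

Derivation:
Simulating step by step:
  req#1 t=0s: ALLOW
  req#2 t=0s: ALLOW
  req#3 t=1s: ALLOW
  req#4 t=1s: ALLOW
  req#5 t=1s: ALLOW
  req#6 t=1s: DENY
  req#7 t=2s: ALLOW
  req#8 t=2s: DENY
  req#9 t=2s: DENY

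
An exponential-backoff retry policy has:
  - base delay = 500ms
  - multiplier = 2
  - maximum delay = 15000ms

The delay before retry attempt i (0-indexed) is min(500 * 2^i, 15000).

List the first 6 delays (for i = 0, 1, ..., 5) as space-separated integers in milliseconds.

Answer: 500 1000 2000 4000 8000 15000

Derivation:
Computing each delay:
  i=0: min(500*2^0, 15000) = 500
  i=1: min(500*2^1, 15000) = 1000
  i=2: min(500*2^2, 15000) = 2000
  i=3: min(500*2^3, 15000) = 4000
  i=4: min(500*2^4, 15000) = 8000
  i=5: min(500*2^5, 15000) = 15000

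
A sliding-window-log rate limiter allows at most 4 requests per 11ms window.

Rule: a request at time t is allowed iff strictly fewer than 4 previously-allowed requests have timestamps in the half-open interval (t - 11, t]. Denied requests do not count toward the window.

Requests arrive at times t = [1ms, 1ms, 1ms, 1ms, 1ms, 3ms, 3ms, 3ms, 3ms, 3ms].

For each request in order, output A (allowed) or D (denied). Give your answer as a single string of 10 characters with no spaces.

Answer: AAAADDDDDD

Derivation:
Tracking allowed requests in the window:
  req#1 t=1ms: ALLOW
  req#2 t=1ms: ALLOW
  req#3 t=1ms: ALLOW
  req#4 t=1ms: ALLOW
  req#5 t=1ms: DENY
  req#6 t=3ms: DENY
  req#7 t=3ms: DENY
  req#8 t=3ms: DENY
  req#9 t=3ms: DENY
  req#10 t=3ms: DENY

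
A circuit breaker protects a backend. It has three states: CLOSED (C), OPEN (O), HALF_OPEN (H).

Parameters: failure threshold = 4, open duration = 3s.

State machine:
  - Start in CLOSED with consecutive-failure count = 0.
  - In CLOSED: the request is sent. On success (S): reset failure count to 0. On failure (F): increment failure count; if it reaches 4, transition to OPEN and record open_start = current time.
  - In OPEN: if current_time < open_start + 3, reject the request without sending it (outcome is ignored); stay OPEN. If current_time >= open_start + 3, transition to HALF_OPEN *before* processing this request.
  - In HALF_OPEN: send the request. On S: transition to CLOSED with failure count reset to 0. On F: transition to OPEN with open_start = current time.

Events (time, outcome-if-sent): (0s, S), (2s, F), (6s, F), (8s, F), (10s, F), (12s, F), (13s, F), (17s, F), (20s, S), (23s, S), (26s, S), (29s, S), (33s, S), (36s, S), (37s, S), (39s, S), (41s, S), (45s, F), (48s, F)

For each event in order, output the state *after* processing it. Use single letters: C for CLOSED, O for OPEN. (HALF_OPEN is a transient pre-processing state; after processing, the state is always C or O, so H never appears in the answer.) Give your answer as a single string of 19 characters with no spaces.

State after each event:
  event#1 t=0s outcome=S: state=CLOSED
  event#2 t=2s outcome=F: state=CLOSED
  event#3 t=6s outcome=F: state=CLOSED
  event#4 t=8s outcome=F: state=CLOSED
  event#5 t=10s outcome=F: state=OPEN
  event#6 t=12s outcome=F: state=OPEN
  event#7 t=13s outcome=F: state=OPEN
  event#8 t=17s outcome=F: state=OPEN
  event#9 t=20s outcome=S: state=CLOSED
  event#10 t=23s outcome=S: state=CLOSED
  event#11 t=26s outcome=S: state=CLOSED
  event#12 t=29s outcome=S: state=CLOSED
  event#13 t=33s outcome=S: state=CLOSED
  event#14 t=36s outcome=S: state=CLOSED
  event#15 t=37s outcome=S: state=CLOSED
  event#16 t=39s outcome=S: state=CLOSED
  event#17 t=41s outcome=S: state=CLOSED
  event#18 t=45s outcome=F: state=CLOSED
  event#19 t=48s outcome=F: state=CLOSED

Answer: CCCCOOOOCCCCCCCCCCC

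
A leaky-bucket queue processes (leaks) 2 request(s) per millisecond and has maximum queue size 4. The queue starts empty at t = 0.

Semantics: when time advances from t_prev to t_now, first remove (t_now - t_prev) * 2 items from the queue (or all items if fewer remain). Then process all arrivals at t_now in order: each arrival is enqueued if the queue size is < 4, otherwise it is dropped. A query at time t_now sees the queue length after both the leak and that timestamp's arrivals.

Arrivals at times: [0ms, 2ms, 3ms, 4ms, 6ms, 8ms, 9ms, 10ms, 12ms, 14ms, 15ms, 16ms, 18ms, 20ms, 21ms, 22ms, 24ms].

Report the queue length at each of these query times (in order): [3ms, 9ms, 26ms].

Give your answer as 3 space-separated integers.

Queue lengths at query times:
  query t=3ms: backlog = 1
  query t=9ms: backlog = 1
  query t=26ms: backlog = 0

Answer: 1 1 0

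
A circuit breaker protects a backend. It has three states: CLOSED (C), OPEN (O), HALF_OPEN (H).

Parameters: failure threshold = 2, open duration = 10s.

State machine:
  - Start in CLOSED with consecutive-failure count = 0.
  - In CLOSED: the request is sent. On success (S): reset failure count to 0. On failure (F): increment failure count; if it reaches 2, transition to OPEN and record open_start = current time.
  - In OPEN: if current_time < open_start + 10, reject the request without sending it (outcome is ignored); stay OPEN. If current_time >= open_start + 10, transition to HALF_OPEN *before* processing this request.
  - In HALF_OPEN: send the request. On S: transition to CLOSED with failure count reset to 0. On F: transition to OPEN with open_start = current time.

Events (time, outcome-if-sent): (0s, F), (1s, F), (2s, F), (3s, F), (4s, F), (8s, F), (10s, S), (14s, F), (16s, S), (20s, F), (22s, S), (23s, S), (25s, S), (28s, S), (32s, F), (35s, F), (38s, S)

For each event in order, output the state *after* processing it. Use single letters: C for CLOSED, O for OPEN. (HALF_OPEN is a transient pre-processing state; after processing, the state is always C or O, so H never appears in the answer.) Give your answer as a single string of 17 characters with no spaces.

Answer: COOOOOOOOOOOCCCOO

Derivation:
State after each event:
  event#1 t=0s outcome=F: state=CLOSED
  event#2 t=1s outcome=F: state=OPEN
  event#3 t=2s outcome=F: state=OPEN
  event#4 t=3s outcome=F: state=OPEN
  event#5 t=4s outcome=F: state=OPEN
  event#6 t=8s outcome=F: state=OPEN
  event#7 t=10s outcome=S: state=OPEN
  event#8 t=14s outcome=F: state=OPEN
  event#9 t=16s outcome=S: state=OPEN
  event#10 t=20s outcome=F: state=OPEN
  event#11 t=22s outcome=S: state=OPEN
  event#12 t=23s outcome=S: state=OPEN
  event#13 t=25s outcome=S: state=CLOSED
  event#14 t=28s outcome=S: state=CLOSED
  event#15 t=32s outcome=F: state=CLOSED
  event#16 t=35s outcome=F: state=OPEN
  event#17 t=38s outcome=S: state=OPEN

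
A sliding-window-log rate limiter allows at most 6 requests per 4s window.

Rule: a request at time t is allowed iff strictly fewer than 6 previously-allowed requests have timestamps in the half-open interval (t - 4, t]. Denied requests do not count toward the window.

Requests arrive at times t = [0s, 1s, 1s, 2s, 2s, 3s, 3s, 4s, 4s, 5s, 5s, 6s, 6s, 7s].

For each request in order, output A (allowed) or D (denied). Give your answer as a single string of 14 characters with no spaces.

Answer: AAAAAADADAAAAA

Derivation:
Tracking allowed requests in the window:
  req#1 t=0s: ALLOW
  req#2 t=1s: ALLOW
  req#3 t=1s: ALLOW
  req#4 t=2s: ALLOW
  req#5 t=2s: ALLOW
  req#6 t=3s: ALLOW
  req#7 t=3s: DENY
  req#8 t=4s: ALLOW
  req#9 t=4s: DENY
  req#10 t=5s: ALLOW
  req#11 t=5s: ALLOW
  req#12 t=6s: ALLOW
  req#13 t=6s: ALLOW
  req#14 t=7s: ALLOW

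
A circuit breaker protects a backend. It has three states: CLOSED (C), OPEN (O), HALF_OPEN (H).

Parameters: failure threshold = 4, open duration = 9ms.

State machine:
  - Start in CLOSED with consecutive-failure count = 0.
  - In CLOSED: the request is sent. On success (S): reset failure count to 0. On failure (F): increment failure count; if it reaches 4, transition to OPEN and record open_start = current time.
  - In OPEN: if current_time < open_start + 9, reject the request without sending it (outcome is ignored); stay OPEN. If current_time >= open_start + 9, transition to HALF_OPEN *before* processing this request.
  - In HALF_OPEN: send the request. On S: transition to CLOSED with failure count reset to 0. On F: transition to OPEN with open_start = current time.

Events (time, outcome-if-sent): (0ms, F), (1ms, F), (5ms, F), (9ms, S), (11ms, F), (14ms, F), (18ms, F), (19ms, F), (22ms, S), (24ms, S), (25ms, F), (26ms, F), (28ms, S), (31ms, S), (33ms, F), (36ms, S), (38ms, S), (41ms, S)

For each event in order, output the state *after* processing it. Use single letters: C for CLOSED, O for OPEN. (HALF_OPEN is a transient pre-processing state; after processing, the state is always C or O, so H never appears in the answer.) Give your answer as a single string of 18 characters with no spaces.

Answer: CCCCCCCOOOOOCCCCCC

Derivation:
State after each event:
  event#1 t=0ms outcome=F: state=CLOSED
  event#2 t=1ms outcome=F: state=CLOSED
  event#3 t=5ms outcome=F: state=CLOSED
  event#4 t=9ms outcome=S: state=CLOSED
  event#5 t=11ms outcome=F: state=CLOSED
  event#6 t=14ms outcome=F: state=CLOSED
  event#7 t=18ms outcome=F: state=CLOSED
  event#8 t=19ms outcome=F: state=OPEN
  event#9 t=22ms outcome=S: state=OPEN
  event#10 t=24ms outcome=S: state=OPEN
  event#11 t=25ms outcome=F: state=OPEN
  event#12 t=26ms outcome=F: state=OPEN
  event#13 t=28ms outcome=S: state=CLOSED
  event#14 t=31ms outcome=S: state=CLOSED
  event#15 t=33ms outcome=F: state=CLOSED
  event#16 t=36ms outcome=S: state=CLOSED
  event#17 t=38ms outcome=S: state=CLOSED
  event#18 t=41ms outcome=S: state=CLOSED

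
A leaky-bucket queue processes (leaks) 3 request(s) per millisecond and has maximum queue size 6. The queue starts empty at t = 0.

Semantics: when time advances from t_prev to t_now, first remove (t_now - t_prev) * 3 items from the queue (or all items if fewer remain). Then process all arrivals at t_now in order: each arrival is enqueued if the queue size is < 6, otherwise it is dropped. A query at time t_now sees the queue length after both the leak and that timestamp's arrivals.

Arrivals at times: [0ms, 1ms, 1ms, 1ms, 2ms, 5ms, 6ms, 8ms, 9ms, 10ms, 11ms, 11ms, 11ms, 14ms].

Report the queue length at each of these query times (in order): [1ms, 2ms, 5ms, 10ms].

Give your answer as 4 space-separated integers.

Answer: 3 1 1 1

Derivation:
Queue lengths at query times:
  query t=1ms: backlog = 3
  query t=2ms: backlog = 1
  query t=5ms: backlog = 1
  query t=10ms: backlog = 1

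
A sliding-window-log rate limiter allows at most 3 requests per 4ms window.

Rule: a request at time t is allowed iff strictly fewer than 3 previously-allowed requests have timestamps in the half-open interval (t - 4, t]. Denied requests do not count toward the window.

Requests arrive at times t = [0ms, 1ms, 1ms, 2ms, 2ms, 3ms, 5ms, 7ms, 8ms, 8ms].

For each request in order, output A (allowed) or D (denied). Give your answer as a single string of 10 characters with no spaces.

Answer: AAADDDAAAD

Derivation:
Tracking allowed requests in the window:
  req#1 t=0ms: ALLOW
  req#2 t=1ms: ALLOW
  req#3 t=1ms: ALLOW
  req#4 t=2ms: DENY
  req#5 t=2ms: DENY
  req#6 t=3ms: DENY
  req#7 t=5ms: ALLOW
  req#8 t=7ms: ALLOW
  req#9 t=8ms: ALLOW
  req#10 t=8ms: DENY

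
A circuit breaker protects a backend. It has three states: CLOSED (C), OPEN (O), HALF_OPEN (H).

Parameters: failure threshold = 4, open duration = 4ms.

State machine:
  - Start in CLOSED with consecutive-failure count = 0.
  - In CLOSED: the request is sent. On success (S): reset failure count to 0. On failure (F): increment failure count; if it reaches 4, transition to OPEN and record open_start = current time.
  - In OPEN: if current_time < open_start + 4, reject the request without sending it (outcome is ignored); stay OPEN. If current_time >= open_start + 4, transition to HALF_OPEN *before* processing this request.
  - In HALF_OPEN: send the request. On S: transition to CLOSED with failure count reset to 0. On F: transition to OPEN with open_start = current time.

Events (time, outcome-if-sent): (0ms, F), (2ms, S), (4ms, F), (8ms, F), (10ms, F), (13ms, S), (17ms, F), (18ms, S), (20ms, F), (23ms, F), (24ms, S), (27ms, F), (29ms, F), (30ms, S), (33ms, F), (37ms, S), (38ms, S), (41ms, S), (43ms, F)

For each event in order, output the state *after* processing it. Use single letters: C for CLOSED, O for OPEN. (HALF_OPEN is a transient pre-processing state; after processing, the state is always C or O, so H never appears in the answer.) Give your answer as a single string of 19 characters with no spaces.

Answer: CCCCCCCCCCCCCCCCCCC

Derivation:
State after each event:
  event#1 t=0ms outcome=F: state=CLOSED
  event#2 t=2ms outcome=S: state=CLOSED
  event#3 t=4ms outcome=F: state=CLOSED
  event#4 t=8ms outcome=F: state=CLOSED
  event#5 t=10ms outcome=F: state=CLOSED
  event#6 t=13ms outcome=S: state=CLOSED
  event#7 t=17ms outcome=F: state=CLOSED
  event#8 t=18ms outcome=S: state=CLOSED
  event#9 t=20ms outcome=F: state=CLOSED
  event#10 t=23ms outcome=F: state=CLOSED
  event#11 t=24ms outcome=S: state=CLOSED
  event#12 t=27ms outcome=F: state=CLOSED
  event#13 t=29ms outcome=F: state=CLOSED
  event#14 t=30ms outcome=S: state=CLOSED
  event#15 t=33ms outcome=F: state=CLOSED
  event#16 t=37ms outcome=S: state=CLOSED
  event#17 t=38ms outcome=S: state=CLOSED
  event#18 t=41ms outcome=S: state=CLOSED
  event#19 t=43ms outcome=F: state=CLOSED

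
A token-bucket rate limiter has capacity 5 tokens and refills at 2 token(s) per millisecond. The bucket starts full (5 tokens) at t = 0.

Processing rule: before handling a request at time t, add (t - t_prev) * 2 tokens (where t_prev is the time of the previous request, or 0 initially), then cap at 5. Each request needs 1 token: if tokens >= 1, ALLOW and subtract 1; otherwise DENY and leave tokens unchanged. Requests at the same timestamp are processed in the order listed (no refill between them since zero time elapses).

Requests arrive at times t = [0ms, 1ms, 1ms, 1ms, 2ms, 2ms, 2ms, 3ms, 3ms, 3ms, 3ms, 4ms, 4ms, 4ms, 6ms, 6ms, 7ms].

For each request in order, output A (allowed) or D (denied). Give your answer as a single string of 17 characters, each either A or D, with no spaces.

Answer: AAAAAAAAAADAADAAA

Derivation:
Simulating step by step:
  req#1 t=0ms: ALLOW
  req#2 t=1ms: ALLOW
  req#3 t=1ms: ALLOW
  req#4 t=1ms: ALLOW
  req#5 t=2ms: ALLOW
  req#6 t=2ms: ALLOW
  req#7 t=2ms: ALLOW
  req#8 t=3ms: ALLOW
  req#9 t=3ms: ALLOW
  req#10 t=3ms: ALLOW
  req#11 t=3ms: DENY
  req#12 t=4ms: ALLOW
  req#13 t=4ms: ALLOW
  req#14 t=4ms: DENY
  req#15 t=6ms: ALLOW
  req#16 t=6ms: ALLOW
  req#17 t=7ms: ALLOW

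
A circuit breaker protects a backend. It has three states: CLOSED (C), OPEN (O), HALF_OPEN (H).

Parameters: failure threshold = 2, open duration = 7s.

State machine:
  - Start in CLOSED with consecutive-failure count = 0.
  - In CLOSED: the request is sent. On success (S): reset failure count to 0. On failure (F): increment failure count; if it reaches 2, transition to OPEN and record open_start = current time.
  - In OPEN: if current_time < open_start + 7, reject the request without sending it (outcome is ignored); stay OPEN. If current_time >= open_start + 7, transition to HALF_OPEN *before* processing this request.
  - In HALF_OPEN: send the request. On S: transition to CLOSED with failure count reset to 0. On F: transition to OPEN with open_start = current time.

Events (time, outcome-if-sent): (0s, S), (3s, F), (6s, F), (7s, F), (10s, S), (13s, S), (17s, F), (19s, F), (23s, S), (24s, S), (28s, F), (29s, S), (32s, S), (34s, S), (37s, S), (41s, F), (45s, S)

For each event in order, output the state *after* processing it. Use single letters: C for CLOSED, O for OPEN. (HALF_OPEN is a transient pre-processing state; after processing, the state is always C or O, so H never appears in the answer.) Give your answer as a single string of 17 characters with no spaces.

State after each event:
  event#1 t=0s outcome=S: state=CLOSED
  event#2 t=3s outcome=F: state=CLOSED
  event#3 t=6s outcome=F: state=OPEN
  event#4 t=7s outcome=F: state=OPEN
  event#5 t=10s outcome=S: state=OPEN
  event#6 t=13s outcome=S: state=CLOSED
  event#7 t=17s outcome=F: state=CLOSED
  event#8 t=19s outcome=F: state=OPEN
  event#9 t=23s outcome=S: state=OPEN
  event#10 t=24s outcome=S: state=OPEN
  event#11 t=28s outcome=F: state=OPEN
  event#12 t=29s outcome=S: state=OPEN
  event#13 t=32s outcome=S: state=OPEN
  event#14 t=34s outcome=S: state=OPEN
  event#15 t=37s outcome=S: state=CLOSED
  event#16 t=41s outcome=F: state=CLOSED
  event#17 t=45s outcome=S: state=CLOSED

Answer: CCOOOCCOOOOOOOCCC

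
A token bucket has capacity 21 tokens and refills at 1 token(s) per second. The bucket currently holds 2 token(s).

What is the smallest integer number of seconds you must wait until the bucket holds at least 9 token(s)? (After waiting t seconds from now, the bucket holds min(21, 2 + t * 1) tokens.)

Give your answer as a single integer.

Answer: 7

Derivation:
Need 2 + t * 1 >= 9, so t >= 7/1.
Smallest integer t = ceil(7/1) = 7.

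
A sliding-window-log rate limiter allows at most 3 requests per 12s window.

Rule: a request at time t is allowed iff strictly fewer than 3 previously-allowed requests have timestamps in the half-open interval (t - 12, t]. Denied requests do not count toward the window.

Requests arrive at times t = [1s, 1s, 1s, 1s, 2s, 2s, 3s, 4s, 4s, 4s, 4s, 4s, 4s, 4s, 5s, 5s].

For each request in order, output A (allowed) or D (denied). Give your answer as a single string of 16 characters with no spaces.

Tracking allowed requests in the window:
  req#1 t=1s: ALLOW
  req#2 t=1s: ALLOW
  req#3 t=1s: ALLOW
  req#4 t=1s: DENY
  req#5 t=2s: DENY
  req#6 t=2s: DENY
  req#7 t=3s: DENY
  req#8 t=4s: DENY
  req#9 t=4s: DENY
  req#10 t=4s: DENY
  req#11 t=4s: DENY
  req#12 t=4s: DENY
  req#13 t=4s: DENY
  req#14 t=4s: DENY
  req#15 t=5s: DENY
  req#16 t=5s: DENY

Answer: AAADDDDDDDDDDDDD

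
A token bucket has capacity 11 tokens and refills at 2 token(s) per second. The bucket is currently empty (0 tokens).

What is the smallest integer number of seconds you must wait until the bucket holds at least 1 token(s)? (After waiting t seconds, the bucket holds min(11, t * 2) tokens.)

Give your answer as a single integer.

Need t * 2 >= 1, so t >= 1/2.
Smallest integer t = ceil(1/2) = 1.

Answer: 1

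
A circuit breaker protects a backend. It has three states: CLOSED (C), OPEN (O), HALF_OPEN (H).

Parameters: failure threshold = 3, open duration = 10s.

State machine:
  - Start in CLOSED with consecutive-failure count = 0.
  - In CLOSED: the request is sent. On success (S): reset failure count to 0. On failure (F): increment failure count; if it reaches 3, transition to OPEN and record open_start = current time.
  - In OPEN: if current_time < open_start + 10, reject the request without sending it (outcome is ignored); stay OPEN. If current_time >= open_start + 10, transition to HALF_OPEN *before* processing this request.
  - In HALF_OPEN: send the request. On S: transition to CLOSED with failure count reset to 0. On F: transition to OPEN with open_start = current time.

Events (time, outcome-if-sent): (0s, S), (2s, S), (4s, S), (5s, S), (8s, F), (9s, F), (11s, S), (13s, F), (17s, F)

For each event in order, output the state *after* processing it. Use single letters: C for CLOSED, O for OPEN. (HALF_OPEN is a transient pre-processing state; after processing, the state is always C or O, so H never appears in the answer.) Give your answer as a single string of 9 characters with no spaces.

State after each event:
  event#1 t=0s outcome=S: state=CLOSED
  event#2 t=2s outcome=S: state=CLOSED
  event#3 t=4s outcome=S: state=CLOSED
  event#4 t=5s outcome=S: state=CLOSED
  event#5 t=8s outcome=F: state=CLOSED
  event#6 t=9s outcome=F: state=CLOSED
  event#7 t=11s outcome=S: state=CLOSED
  event#8 t=13s outcome=F: state=CLOSED
  event#9 t=17s outcome=F: state=CLOSED

Answer: CCCCCCCCC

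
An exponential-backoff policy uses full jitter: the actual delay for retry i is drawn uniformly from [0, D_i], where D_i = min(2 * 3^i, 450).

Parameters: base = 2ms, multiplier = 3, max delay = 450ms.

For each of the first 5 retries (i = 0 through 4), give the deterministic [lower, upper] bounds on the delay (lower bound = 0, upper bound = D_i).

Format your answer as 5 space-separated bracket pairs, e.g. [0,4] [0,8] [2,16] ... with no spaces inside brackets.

Computing bounds per retry:
  i=0: D_i=min(2*3^0,450)=2, bounds=[0,2]
  i=1: D_i=min(2*3^1,450)=6, bounds=[0,6]
  i=2: D_i=min(2*3^2,450)=18, bounds=[0,18]
  i=3: D_i=min(2*3^3,450)=54, bounds=[0,54]
  i=4: D_i=min(2*3^4,450)=162, bounds=[0,162]

Answer: [0,2] [0,6] [0,18] [0,54] [0,162]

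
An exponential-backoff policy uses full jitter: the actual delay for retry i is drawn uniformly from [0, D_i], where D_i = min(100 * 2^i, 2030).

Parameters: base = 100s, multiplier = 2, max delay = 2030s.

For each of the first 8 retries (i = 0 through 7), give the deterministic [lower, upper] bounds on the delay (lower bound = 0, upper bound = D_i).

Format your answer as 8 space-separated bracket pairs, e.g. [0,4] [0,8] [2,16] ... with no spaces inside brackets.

Computing bounds per retry:
  i=0: D_i=min(100*2^0,2030)=100, bounds=[0,100]
  i=1: D_i=min(100*2^1,2030)=200, bounds=[0,200]
  i=2: D_i=min(100*2^2,2030)=400, bounds=[0,400]
  i=3: D_i=min(100*2^3,2030)=800, bounds=[0,800]
  i=4: D_i=min(100*2^4,2030)=1600, bounds=[0,1600]
  i=5: D_i=min(100*2^5,2030)=2030, bounds=[0,2030]
  i=6: D_i=min(100*2^6,2030)=2030, bounds=[0,2030]
  i=7: D_i=min(100*2^7,2030)=2030, bounds=[0,2030]

Answer: [0,100] [0,200] [0,400] [0,800] [0,1600] [0,2030] [0,2030] [0,2030]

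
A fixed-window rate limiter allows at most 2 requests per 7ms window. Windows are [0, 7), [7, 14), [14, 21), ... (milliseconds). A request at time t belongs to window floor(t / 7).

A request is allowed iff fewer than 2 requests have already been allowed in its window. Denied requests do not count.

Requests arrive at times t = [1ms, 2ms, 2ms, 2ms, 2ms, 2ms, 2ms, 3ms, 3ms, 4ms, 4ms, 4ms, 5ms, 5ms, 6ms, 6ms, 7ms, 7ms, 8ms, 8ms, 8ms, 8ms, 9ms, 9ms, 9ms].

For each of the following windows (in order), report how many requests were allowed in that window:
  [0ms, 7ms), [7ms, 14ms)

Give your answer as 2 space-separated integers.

Answer: 2 2

Derivation:
Processing requests:
  req#1 t=1ms (window 0): ALLOW
  req#2 t=2ms (window 0): ALLOW
  req#3 t=2ms (window 0): DENY
  req#4 t=2ms (window 0): DENY
  req#5 t=2ms (window 0): DENY
  req#6 t=2ms (window 0): DENY
  req#7 t=2ms (window 0): DENY
  req#8 t=3ms (window 0): DENY
  req#9 t=3ms (window 0): DENY
  req#10 t=4ms (window 0): DENY
  req#11 t=4ms (window 0): DENY
  req#12 t=4ms (window 0): DENY
  req#13 t=5ms (window 0): DENY
  req#14 t=5ms (window 0): DENY
  req#15 t=6ms (window 0): DENY
  req#16 t=6ms (window 0): DENY
  req#17 t=7ms (window 1): ALLOW
  req#18 t=7ms (window 1): ALLOW
  req#19 t=8ms (window 1): DENY
  req#20 t=8ms (window 1): DENY
  req#21 t=8ms (window 1): DENY
  req#22 t=8ms (window 1): DENY
  req#23 t=9ms (window 1): DENY
  req#24 t=9ms (window 1): DENY
  req#25 t=9ms (window 1): DENY

Allowed counts by window: 2 2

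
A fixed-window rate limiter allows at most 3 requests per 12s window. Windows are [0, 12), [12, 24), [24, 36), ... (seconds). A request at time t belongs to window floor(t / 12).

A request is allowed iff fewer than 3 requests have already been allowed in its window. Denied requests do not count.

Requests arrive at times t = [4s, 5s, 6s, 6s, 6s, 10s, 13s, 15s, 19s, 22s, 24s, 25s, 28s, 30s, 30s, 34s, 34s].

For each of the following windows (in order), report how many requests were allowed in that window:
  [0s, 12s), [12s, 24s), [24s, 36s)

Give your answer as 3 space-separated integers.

Processing requests:
  req#1 t=4s (window 0): ALLOW
  req#2 t=5s (window 0): ALLOW
  req#3 t=6s (window 0): ALLOW
  req#4 t=6s (window 0): DENY
  req#5 t=6s (window 0): DENY
  req#6 t=10s (window 0): DENY
  req#7 t=13s (window 1): ALLOW
  req#8 t=15s (window 1): ALLOW
  req#9 t=19s (window 1): ALLOW
  req#10 t=22s (window 1): DENY
  req#11 t=24s (window 2): ALLOW
  req#12 t=25s (window 2): ALLOW
  req#13 t=28s (window 2): ALLOW
  req#14 t=30s (window 2): DENY
  req#15 t=30s (window 2): DENY
  req#16 t=34s (window 2): DENY
  req#17 t=34s (window 2): DENY

Allowed counts by window: 3 3 3

Answer: 3 3 3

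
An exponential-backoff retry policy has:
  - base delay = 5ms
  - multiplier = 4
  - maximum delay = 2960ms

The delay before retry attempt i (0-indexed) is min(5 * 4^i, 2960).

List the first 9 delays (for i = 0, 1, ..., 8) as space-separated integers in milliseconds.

Answer: 5 20 80 320 1280 2960 2960 2960 2960

Derivation:
Computing each delay:
  i=0: min(5*4^0, 2960) = 5
  i=1: min(5*4^1, 2960) = 20
  i=2: min(5*4^2, 2960) = 80
  i=3: min(5*4^3, 2960) = 320
  i=4: min(5*4^4, 2960) = 1280
  i=5: min(5*4^5, 2960) = 2960
  i=6: min(5*4^6, 2960) = 2960
  i=7: min(5*4^7, 2960) = 2960
  i=8: min(5*4^8, 2960) = 2960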